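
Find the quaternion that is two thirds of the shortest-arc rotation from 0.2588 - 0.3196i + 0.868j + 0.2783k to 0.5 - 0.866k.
-0.2941 - 0.1503i + 0.4082j + 0.851k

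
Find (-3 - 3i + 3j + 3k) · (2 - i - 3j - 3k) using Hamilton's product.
9 - 3i + 3j + 27k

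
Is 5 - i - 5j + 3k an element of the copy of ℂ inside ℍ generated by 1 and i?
No. The quaternion 5 - i - 5j + 3k has j-coefficient y = -5 and k-coefficient z = 3, not both zero, so it does not lie in the complex subalgebra spanned by 1 and i.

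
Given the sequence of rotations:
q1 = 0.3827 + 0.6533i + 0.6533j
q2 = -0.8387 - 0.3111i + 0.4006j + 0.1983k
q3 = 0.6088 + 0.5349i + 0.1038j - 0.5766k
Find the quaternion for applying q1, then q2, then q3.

q2 · q1 = -0.3794 - 0.7965i - 0.2651j - 0.3891k
q3 · q2 · q1 = -0.0018 - 0.8811i + 0.4666j - 0.0772k
-0.0018 - 0.8811i + 0.4666j - 0.0772k


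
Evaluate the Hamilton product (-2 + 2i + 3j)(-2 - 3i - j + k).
13 + 5i - 6j + 5k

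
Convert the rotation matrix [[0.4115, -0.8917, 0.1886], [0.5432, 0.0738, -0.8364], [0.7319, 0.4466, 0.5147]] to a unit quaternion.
0.7071 + 0.4536i - 0.1921j + 0.5073k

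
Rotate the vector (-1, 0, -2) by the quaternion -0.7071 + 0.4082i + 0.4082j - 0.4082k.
(1.488, -1.399, -0.911)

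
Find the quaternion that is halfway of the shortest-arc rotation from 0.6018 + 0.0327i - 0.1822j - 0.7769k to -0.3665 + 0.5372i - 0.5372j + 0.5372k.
0.5549 - 0.2891i + 0.2034j - 0.7531k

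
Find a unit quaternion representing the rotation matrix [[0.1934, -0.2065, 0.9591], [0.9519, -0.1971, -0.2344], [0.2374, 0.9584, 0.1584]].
0.5373 + 0.555i + 0.3358j + 0.539k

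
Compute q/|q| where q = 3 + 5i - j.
0.5071 + 0.8452i - 0.169j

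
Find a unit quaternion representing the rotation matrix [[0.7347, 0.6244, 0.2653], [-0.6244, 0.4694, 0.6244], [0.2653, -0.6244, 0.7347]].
0.8571 - 0.3642i - 0.3642k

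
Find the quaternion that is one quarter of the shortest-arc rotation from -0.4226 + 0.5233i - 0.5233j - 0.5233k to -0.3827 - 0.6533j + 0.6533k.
-0.5065 + 0.4616i - 0.6899j - 0.2333k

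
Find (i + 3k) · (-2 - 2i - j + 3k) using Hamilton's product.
-7 + i - 9j - 7k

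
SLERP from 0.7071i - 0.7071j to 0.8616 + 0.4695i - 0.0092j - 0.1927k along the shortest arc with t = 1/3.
0.3637 + 0.7461i - 0.5518j - 0.0813k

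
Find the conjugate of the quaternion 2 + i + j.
2 - i - j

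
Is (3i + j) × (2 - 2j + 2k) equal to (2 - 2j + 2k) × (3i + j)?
No: pq = 2 + 8i - 4j - 6k ≠ 2 + 4i + 8j + 6k = qp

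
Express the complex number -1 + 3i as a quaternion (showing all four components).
-1 + 3i + 0j + 0k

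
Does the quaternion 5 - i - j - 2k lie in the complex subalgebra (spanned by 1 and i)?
No. The quaternion 5 - i - j - 2k has j-coefficient y = -1 and k-coefficient z = -2, not both zero, so it does not lie in the complex subalgebra spanned by 1 and i.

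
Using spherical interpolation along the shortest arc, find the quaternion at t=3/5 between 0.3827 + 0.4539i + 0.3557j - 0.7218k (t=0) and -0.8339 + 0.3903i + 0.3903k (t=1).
0.7639 - 0.0515i + 0.172j - 0.6199k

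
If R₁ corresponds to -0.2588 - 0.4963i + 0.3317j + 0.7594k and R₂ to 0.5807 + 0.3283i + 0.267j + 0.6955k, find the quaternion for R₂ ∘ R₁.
-0.6041 - 0.4011i - 0.471j + 0.5024k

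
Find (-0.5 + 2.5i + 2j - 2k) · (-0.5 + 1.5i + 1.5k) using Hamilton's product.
-0.5 + i - 7.75j - 2.75k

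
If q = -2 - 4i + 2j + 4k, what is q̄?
-2 + 4i - 2j - 4k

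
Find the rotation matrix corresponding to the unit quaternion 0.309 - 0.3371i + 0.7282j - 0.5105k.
[[-0.5818, -0.1755, 0.7942], [-0.8064, 0.2515, -0.5352], [-0.1058, -0.9518, -0.2878]]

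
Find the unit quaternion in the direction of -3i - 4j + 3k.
-0.5145i - 0.686j + 0.5145k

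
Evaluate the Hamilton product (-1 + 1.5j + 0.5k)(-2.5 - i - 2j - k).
6 + 0.5i - 2.25j + 1.25k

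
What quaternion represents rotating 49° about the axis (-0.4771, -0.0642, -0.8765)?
0.91 - 0.1979i - 0.0266j - 0.3635k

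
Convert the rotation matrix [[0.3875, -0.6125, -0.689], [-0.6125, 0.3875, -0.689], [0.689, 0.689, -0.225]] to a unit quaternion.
0.6225 + 0.5534i - 0.5534j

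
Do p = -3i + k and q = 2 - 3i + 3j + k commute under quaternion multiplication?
No: pq = -10 - 9i - 7k ≠ -10 - 3i + 11k = qp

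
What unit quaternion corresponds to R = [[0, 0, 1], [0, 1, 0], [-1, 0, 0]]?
0.7071 + 0.7071j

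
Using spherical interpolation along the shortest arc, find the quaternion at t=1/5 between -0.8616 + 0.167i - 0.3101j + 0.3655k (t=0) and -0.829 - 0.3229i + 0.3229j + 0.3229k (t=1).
-0.9046 + 0.0672i - 0.1866j + 0.3773k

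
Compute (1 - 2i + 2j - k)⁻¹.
0.1 + 0.2i - 0.2j + 0.1k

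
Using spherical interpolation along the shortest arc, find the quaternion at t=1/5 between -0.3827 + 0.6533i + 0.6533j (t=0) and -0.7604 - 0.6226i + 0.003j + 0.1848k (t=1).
-0.1341 + 0.7843i + 0.6034j - 0.0534k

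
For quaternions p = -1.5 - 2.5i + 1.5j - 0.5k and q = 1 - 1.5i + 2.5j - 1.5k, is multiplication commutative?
No: pq = -9.75 - 1.25i - 5.25j - 2.25k ≠ -9.75 + 0.75i + 0.75j + 5.75k = qp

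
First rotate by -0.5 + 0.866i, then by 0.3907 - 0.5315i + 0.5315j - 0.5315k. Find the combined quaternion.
0.2649 + 0.6041i - 0.726j - 0.1945k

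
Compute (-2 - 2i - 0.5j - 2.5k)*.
-2 + 2i + 0.5j + 2.5k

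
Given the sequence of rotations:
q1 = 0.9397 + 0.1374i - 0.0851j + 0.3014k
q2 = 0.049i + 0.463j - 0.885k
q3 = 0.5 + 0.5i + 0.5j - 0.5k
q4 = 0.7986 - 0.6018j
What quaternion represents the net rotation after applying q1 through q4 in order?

q2 · q1 = 0.2994 + 0.1103i + 0.2987j - 0.8994k
q3 · q2 · q1 = -0.5045 - 0.0955i + 0.6936j - 0.5052k
q4 · q3 · q2 · q1 = 0.0145 + 0.2278i + 0.8575j - 0.4609k
0.0145 + 0.2278i + 0.8575j - 0.4609k


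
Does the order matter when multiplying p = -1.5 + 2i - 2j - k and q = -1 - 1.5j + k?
Yes: pq = -0.5 - 5.5i + 2.25j - 3.5k ≠ -0.5 + 1.5i + 6.25j + 2.5k = qp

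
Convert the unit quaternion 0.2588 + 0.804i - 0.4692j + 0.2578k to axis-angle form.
axis = (0.8324, -0.4857, 0.2669), θ = 5π/6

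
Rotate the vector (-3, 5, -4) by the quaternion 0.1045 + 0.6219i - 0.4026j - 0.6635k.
(2.441, -2.969, 5.935)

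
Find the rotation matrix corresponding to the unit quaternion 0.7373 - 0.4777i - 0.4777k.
[[0.5436, 0.7044, 0.4564], [-0.7044, 0.0872, 0.7044], [0.4564, -0.7044, 0.5436]]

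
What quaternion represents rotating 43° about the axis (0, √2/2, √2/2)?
0.9304 + 0.2592j + 0.2592k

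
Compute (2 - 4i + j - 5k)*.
2 + 4i - j + 5k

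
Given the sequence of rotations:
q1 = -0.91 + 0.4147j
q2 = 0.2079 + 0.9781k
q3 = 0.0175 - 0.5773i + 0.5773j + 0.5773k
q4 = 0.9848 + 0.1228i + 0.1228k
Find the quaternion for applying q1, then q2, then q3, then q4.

q2 · q1 = -0.1892 - 0.4056i + 0.0862j - 0.8901k
q3 · q2 · q1 = 0.2266 - 0.4615i - 0.8557j + 0.0596k
q4 · q3 · q2 · q1 = 0.2725 - 0.3216i - 0.9067j - 0.0186k
0.2725 - 0.3216i - 0.9067j - 0.0186k


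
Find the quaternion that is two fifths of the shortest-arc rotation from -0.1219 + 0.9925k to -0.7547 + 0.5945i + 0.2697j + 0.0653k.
-0.5019 + 0.3225i + 0.1463j + 0.7891k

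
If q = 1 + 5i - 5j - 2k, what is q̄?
1 - 5i + 5j + 2k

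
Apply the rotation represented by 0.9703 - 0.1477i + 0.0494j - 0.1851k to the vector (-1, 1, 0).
(-0.582, 1.262, -0.264)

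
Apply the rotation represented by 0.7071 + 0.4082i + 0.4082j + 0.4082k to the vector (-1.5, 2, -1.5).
(-2.354, -0.333, 1.687)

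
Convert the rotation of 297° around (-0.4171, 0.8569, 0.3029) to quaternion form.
-0.8526 - 0.2179i + 0.4477j + 0.1583k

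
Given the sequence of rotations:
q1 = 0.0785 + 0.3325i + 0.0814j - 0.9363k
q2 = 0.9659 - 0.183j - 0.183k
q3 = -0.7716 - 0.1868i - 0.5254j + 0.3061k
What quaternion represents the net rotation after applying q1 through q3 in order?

q2 · q1 = -0.0806 + 0.5074i + 0.0034j - 0.8579k
q3 · q2 · q1 = 0.4214 + 0.0732i + 0.0348j + 0.9032k
0.4214 + 0.0732i + 0.0348j + 0.9032k


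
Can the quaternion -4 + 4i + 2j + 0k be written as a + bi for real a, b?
No. The quaternion -4 + 4i + 2j has j-coefficient y = 2 and k-coefficient z = 0, not both zero, so it does not lie in the complex subalgebra spanned by 1 and i.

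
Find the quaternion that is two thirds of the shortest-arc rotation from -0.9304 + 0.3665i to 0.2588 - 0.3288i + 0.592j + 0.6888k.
-0.5882 + 0.4063i - 0.4558j - 0.5303k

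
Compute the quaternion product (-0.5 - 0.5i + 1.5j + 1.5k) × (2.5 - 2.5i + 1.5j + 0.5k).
-5.5 - 1.5i - 0.5j + 6.5k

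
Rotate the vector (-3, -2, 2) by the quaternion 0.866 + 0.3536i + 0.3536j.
(-1.525, -3.475, 1.612)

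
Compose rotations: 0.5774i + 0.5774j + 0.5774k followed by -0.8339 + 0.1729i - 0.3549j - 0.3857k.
0.3278 - 0.4637i - 0.804j - 0.1767k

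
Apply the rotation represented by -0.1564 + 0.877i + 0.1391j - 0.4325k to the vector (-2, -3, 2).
(-3.105, 2.287, 1.46)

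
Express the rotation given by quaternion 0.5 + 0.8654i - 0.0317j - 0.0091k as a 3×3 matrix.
[[0.9978, -0.0458, -0.0475], [-0.064, -0.498, -0.8648], [0.0159, 0.866, -0.4998]]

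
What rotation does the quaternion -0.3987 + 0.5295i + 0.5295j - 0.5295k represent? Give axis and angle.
axis = (√3/3, √3/3, -√3/3), θ = 227°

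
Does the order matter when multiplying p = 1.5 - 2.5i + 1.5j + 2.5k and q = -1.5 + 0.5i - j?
Yes: pq = 0.5 + 7i - 2.5j - 2k ≠ 0.5 + 2i - 5j - 5.5k = qp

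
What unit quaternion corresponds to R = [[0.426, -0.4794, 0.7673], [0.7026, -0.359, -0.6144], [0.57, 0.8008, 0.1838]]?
0.5592 + 0.6327i + 0.0882j + 0.5284k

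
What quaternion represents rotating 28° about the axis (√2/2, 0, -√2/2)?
0.9703 + 0.1711i - 0.1711k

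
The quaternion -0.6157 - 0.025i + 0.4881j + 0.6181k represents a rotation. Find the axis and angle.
axis = (-0.0317, 0.6194, 0.7844), θ = 256°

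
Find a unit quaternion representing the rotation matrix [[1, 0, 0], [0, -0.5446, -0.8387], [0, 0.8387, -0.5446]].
0.4772 + 0.8788i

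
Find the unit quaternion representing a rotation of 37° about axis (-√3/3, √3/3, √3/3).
0.9483 - 0.1832i + 0.1832j + 0.1832k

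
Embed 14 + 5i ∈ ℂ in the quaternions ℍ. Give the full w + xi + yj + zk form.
14 + 5i + 0j + 0k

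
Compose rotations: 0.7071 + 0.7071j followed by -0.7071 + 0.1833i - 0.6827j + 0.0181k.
-0.0173 + 0.1168i - 0.9827j + 0.1424k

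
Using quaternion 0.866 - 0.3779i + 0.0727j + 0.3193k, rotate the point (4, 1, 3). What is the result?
(2.188, 4.606, 0.034)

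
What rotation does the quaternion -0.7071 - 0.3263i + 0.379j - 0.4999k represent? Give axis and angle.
axis = (-0.4615, 0.536, -0.707), θ = 3π/2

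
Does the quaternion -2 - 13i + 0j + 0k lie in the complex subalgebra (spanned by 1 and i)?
Yes. The quaternion -2 - 13i has j- and k-coefficients y = z = 0, so it lies in the complex subalgebra spanned by 1 and i.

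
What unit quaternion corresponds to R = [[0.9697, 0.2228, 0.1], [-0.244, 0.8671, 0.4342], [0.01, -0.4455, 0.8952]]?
0.9659 - 0.2277i + 0.0233j - 0.1208k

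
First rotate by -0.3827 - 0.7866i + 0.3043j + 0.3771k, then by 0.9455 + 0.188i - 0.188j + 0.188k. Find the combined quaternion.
-0.2276 - 0.9438i + 0.1409j + 0.1939k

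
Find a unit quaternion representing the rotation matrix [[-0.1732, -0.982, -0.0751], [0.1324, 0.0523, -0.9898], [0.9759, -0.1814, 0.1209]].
0.5 + 0.4042i - 0.5255j + 0.5572k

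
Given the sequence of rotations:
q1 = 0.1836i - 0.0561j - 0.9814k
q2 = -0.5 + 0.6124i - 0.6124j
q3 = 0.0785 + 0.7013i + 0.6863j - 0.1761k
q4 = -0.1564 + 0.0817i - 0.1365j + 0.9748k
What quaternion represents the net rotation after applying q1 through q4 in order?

q2 · q1 = -0.1468 + 0.5092i + 0.6291j + 0.5688k
q3 · q2 · q1 = -0.7002 + 0.4382i - 0.5399j + 0.1622k
q4 · q3 · q2 · q1 = -0.1581 + 0.3784i + 0.5939j - 0.6922k
-0.1581 + 0.3784i + 0.5939j - 0.6922k


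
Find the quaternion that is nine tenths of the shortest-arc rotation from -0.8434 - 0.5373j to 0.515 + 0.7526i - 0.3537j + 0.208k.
-0.6082 - 0.721i + 0.2657j - 0.1993k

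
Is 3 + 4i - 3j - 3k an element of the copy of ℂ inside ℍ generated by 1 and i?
No. The quaternion 3 + 4i - 3j - 3k has j-coefficient y = -3 and k-coefficient z = -3, not both zero, so it does not lie in the complex subalgebra spanned by 1 and i.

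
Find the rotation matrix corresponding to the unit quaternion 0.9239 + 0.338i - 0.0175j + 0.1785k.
[[0.9357, -0.3417, 0.0883], [0.318, 0.7078, -0.6308], [0.153, 0.6183, 0.7709]]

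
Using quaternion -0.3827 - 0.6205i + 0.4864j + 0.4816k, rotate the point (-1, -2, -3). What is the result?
(3.317, 1.459, -0.932)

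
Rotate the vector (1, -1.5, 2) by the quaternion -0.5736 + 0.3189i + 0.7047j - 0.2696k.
(-2.31, -0.246, 1.362)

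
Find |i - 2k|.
√5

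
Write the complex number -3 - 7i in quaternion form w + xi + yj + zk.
-3 - 7i + 0j + 0k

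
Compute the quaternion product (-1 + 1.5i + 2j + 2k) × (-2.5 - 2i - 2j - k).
11.5 + 0.25i - 5.5j - 3k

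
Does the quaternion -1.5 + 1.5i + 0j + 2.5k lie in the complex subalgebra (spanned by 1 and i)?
No. The quaternion -1.5 + 1.5i + 2.5k has j-coefficient y = 0 and k-coefficient z = 2.5, not both zero, so it does not lie in the complex subalgebra spanned by 1 and i.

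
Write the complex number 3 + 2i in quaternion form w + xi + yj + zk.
3 + 2i + 0j + 0k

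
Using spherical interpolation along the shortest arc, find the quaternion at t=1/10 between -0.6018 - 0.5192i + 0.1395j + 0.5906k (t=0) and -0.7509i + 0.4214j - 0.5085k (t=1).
-0.5829 - 0.6105i + 0.1955j + 0.4992k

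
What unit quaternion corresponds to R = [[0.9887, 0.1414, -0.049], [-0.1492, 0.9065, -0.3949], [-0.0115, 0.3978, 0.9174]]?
0.9763 + 0.203i - 0.0096j - 0.0744k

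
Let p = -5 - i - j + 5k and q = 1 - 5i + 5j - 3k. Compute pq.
10 + 2i - 54j + 10k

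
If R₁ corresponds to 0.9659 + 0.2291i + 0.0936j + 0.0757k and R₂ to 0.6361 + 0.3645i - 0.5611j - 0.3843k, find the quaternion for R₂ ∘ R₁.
0.6125 + 0.4913i - 0.5981j - 0.1604k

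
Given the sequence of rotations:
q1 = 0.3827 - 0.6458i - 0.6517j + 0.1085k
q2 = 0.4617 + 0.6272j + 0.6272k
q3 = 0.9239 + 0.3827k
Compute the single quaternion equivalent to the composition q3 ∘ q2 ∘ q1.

q2 · q1 = 0.5174 + 0.1786i - 0.4659j + 0.6952k
q3 · q2 · q1 = 0.212 + 0.3433i - 0.3621j + 0.8403k
0.212 + 0.3433i - 0.3621j + 0.8403k


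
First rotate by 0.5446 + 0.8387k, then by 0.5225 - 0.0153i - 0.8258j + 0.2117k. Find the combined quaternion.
0.107 - 0.7009i - 0.4369j + 0.5535k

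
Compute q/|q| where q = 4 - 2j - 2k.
0.8165 - 0.4082j - 0.4082k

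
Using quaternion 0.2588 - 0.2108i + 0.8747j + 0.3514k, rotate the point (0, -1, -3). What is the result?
(-0.363, -2.836, 1.352)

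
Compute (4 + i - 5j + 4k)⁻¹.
0.069 - 0.0172i + 0.0862j - 0.069k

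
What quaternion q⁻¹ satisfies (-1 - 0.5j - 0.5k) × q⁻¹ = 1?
-0.6667 + 0.3333j + 0.3333k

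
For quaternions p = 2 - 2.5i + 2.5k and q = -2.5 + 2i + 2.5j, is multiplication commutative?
No: pq = 4i + 10j - 12.5k ≠ 16.5i = qp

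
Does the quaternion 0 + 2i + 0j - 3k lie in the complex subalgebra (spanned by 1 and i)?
No. The quaternion 2i - 3k has j-coefficient y = 0 and k-coefficient z = -3, not both zero, so it does not lie in the complex subalgebra spanned by 1 and i.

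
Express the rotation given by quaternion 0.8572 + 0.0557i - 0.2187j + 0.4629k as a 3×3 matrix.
[[0.4758, -0.818, -0.3234], [0.7692, 0.5652, -0.298], [0.4265, -0.107, 0.8981]]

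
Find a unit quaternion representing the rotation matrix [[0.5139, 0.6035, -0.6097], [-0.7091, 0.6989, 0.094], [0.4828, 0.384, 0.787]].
0.866 + 0.0837i - 0.3154j - 0.3789k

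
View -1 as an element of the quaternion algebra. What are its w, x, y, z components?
-1 + 0i + 0j + 0k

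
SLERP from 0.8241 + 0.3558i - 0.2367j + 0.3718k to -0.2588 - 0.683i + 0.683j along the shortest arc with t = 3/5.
0.5411 + 0.6089i - 0.5553j + 0.1674k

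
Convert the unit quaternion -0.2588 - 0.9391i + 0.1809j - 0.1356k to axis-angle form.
axis = (-0.9722, 0.1873, -0.1404), θ = 7π/6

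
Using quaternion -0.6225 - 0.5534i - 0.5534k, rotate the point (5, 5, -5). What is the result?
(-4.57, 5.765, 4.57)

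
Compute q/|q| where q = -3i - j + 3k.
-0.6882i - 0.2294j + 0.6882k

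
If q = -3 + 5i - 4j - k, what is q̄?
-3 - 5i + 4j + k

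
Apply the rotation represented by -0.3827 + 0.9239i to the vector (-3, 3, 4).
(-3, 0.707, -4.95)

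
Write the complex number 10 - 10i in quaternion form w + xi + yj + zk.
10 - 10i + 0j + 0k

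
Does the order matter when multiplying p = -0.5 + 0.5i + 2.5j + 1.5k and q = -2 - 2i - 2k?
Yes: pq = 5 - 5i - 7j + 3k ≠ 5 + 5i - 3j - 7k = qp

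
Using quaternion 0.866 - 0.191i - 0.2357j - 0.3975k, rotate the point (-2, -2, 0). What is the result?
(-2.703, -0.025, -0.833)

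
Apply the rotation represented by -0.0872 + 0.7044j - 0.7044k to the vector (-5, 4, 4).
(3.941, -4.553, -4.553)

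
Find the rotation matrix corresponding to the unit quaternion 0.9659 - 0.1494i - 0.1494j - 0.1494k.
[[0.9107, 0.3333, -0.244], [-0.244, 0.9107, 0.3333], [0.3333, -0.244, 0.9107]]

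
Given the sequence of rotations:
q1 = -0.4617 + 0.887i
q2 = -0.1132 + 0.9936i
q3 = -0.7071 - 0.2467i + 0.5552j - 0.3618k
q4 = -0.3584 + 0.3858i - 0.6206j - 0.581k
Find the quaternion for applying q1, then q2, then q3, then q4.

q2 · q1 = -0.8291 - 0.5592i
q3 · q2 · q1 = 0.4483 + 0.5999i - 0.258j + 0.6104k
q4 · q3 · q2 · q1 = -0.1976 - 0.5708i - 0.7698j - 0.2065k
-0.1976 - 0.5708i - 0.7698j - 0.2065k


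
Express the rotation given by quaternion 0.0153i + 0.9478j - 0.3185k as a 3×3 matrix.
[[-0.9995, 0.029, -0.0097], [0.029, 0.7966, -0.6037], [-0.0097, -0.6037, -0.7971]]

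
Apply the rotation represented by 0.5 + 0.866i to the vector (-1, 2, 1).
(-1, -1.866, 1.232)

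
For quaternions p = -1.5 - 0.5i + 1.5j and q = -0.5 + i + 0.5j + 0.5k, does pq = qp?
No: pq = 0.5 - 0.5i - 1.25j - 2.5k ≠ 0.5 - 2i - 1.75j + k = qp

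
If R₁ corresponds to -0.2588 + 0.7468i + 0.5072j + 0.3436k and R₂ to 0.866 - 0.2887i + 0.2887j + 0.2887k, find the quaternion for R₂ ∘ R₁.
-0.2541 + 0.6742i + 0.6793j - 0.1392k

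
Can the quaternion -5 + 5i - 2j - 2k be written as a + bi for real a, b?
No. The quaternion -5 + 5i - 2j - 2k has j-coefficient y = -2 and k-coefficient z = -2, not both zero, so it does not lie in the complex subalgebra spanned by 1 and i.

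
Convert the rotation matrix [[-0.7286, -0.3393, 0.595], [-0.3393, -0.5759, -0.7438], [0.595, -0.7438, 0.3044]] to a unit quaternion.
0.3684i - 0.4605j + 0.8076k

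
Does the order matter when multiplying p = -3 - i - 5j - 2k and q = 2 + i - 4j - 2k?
Yes: pq = -29 - 3i - 2j + 11k ≠ -29 - 7i + 6j - 7k = qp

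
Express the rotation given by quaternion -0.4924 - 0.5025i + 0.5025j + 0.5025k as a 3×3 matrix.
[[-0.01, -0.0102, -0.9999], [-0.9999, -0.01, 0.0102], [-0.0102, 0.9999, -0.01]]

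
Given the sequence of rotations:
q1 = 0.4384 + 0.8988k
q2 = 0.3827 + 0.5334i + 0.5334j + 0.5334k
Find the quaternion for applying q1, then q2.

q2 · q1 = -0.3116 + 0.7133i - 0.2456j + 0.5778k
-0.3116 + 0.7133i - 0.2456j + 0.5778k


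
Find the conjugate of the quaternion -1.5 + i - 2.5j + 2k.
-1.5 - i + 2.5j - 2k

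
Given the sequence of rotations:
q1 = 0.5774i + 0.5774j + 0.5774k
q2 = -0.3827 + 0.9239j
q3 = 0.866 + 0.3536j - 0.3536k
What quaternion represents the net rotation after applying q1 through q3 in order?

q2 · q1 = -0.5335 + 0.3125i - 0.221j - 0.7544k
q3 · q2 · q1 = -0.6506 - 0.0743i - 0.4905j - 0.5752k
-0.6506 - 0.0743i - 0.4905j - 0.5752k


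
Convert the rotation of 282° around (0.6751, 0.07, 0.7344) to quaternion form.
-0.7771 + 0.4249i + 0.0441j + 0.4622k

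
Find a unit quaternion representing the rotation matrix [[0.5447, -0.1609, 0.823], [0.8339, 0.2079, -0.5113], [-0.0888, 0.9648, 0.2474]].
0.7071 + 0.5219i + 0.3224j + 0.3517k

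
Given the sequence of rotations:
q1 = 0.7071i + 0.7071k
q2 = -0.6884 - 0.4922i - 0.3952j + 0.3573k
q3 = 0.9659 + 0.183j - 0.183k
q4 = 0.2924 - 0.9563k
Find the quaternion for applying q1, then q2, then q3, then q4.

q2 · q1 = 0.0954 - 0.7662i + 0.6007j - 0.2073k
q3 · q2 · q1 = -0.0557 - 0.6681i + 0.7379j - 0.0775k
q4 · q3 · q2 · q1 = -0.0904 + 0.5103i + 0.8547j + 0.0306k
-0.0904 + 0.5103i + 0.8547j + 0.0306k


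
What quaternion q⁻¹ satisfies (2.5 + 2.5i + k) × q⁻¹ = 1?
0.1852 - 0.1852i - 0.0741k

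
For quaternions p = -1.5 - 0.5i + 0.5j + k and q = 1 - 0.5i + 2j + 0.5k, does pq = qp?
No: pq = -3.25 - 1.5i - 2.75j - 0.5k ≠ -3.25 + 2i - 2.25j + k = qp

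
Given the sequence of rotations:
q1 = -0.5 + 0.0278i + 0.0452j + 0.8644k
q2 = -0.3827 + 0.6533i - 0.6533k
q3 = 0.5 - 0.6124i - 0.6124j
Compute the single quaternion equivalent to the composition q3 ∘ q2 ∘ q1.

q2 · q1 = 0.7379 - 0.3078i - 0.6002j + 0.0254k
q3 · q2 · q1 = -0.1871 - 0.6213i - 0.7364j + 0.1918k
-0.1871 - 0.6213i - 0.7364j + 0.1918k


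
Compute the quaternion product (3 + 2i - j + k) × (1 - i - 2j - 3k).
6 + 4i - 2j - 13k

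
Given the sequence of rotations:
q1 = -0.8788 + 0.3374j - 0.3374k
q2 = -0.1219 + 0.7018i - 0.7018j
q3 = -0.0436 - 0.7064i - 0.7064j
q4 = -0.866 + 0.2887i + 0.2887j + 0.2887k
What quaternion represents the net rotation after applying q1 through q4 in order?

q2 · q1 = 0.3439 - 0.38i + 0.8124j + 0.2779k
q3 · q2 · q1 = 0.2905 - 0.4227i - 0.082j - 0.8544k
q4 · q3 · q2 · q1 = 0.1408 + 0.2269i + 0.2795j + 0.9221k
0.1408 + 0.2269i + 0.2795j + 0.9221k


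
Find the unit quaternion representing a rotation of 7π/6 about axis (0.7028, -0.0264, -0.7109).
-0.2588 + 0.6789i - 0.0255j - 0.6867k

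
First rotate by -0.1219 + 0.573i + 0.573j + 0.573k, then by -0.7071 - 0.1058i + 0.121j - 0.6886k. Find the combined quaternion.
0.4721 + 0.0716i - 0.7539j - 0.4512k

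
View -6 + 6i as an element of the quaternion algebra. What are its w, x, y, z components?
-6 + 6i + 0j + 0k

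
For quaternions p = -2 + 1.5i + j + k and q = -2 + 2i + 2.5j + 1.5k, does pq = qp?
No: pq = -3 - 8i - 7.25j - 3.25k ≠ -3 - 6i - 6.75j - 6.75k = qp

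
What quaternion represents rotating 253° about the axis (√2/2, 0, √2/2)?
-0.5948 + 0.5684i + 0.5684k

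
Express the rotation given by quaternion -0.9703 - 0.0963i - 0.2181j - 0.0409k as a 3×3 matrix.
[[0.9015, -0.0374, 0.4311], [0.1214, 0.9781, -0.169], [-0.4154, 0.2047, 0.8863]]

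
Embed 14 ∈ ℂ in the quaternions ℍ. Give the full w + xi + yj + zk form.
14 + 0i + 0j + 0k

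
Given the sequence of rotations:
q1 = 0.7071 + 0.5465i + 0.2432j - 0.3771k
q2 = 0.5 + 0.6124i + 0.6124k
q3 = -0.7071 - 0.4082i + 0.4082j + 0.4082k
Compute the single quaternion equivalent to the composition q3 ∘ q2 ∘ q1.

q2 · q1 = 0.2498 + 0.5573i + 0.6872j + 0.3934k
q3 · q2 · q1 = -0.3902 - 0.616i + 0.0041j - 0.6842k
-0.3902 - 0.616i + 0.0041j - 0.6842k


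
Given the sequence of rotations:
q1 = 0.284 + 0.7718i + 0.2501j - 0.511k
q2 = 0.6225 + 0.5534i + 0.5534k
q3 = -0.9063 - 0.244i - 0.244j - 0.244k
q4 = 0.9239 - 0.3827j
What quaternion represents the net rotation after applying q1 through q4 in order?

q2 · q1 = 0.0325 + 0.4992i + 0.8656j - 0.0225k
q3 · q2 · q1 = 0.2981 - 0.2437i - 0.9197j - 0.0769k
q4 · q3 · q2 · q1 = -0.0766 - 0.1957i - 0.9638j - 0.1643k
-0.0766 - 0.1957i - 0.9638j - 0.1643k


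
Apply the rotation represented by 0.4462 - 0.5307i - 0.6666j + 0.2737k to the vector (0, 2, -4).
(4.468, 0.139, 0.131)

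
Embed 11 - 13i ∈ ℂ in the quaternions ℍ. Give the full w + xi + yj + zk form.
11 - 13i + 0j + 0k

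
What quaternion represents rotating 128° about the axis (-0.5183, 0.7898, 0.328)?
0.4384 - 0.4658i + 0.7099j + 0.2948k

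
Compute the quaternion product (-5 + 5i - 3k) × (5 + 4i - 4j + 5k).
-30 - 7i - 17j - 60k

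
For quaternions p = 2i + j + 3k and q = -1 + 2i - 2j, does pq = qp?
No: pq = -2 + 4i + 5j - 9k ≠ -2 - 8i - 7j + 3k = qp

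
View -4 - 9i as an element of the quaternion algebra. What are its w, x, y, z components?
-4 - 9i + 0j + 0k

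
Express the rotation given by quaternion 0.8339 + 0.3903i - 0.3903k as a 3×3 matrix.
[[0.6953, 0.6509, -0.3047], [-0.6509, 0.3907, -0.6509], [-0.3047, 0.6509, 0.6953]]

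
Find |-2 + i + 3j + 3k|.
√23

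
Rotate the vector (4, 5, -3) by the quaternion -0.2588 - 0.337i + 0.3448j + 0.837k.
(0.676, -7.012, 0.61)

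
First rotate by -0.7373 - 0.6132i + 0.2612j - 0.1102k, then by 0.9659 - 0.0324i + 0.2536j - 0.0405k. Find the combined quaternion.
-0.8027 - 0.5858i + 0.0866j + 0.0705k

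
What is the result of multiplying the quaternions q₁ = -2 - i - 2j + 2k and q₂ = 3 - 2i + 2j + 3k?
-10 - 9i - 11j - 6k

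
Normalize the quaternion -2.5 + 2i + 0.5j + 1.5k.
-0.7001 + 0.5601i + 0.14j + 0.4201k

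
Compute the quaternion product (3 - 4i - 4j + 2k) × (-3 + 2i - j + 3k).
-11 + 8i + 25j + 15k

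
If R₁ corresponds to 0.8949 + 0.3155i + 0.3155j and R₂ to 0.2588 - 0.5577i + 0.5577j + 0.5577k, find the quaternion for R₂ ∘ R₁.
0.2316 - 0.5934i + 0.7567j + 0.1472k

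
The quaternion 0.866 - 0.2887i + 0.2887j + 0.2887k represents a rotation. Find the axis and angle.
axis = (-√3/3, √3/3, √3/3), θ = π/3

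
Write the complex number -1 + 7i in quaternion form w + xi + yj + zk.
-1 + 7i + 0j + 0k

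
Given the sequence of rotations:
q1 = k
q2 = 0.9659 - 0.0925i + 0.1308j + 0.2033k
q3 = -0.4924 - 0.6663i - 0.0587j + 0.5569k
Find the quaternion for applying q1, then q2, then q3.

q2 · q1 = -0.2033 + 0.1308i + 0.0925j + 0.9659k
q3 · q2 · q1 = -0.3452 - 0.0372i + 0.6828j - 0.6428k
-0.3452 - 0.0372i + 0.6828j - 0.6428k


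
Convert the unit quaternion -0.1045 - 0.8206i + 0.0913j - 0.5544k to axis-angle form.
axis = (-0.8251, 0.0918, -0.5575), θ = 192°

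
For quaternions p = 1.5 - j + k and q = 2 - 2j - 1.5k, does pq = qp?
No: pq = 2.5 + 3.5i - 5j - 0.25k ≠ 2.5 - 3.5i - 5j - 0.25k = qp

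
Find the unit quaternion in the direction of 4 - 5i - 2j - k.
0.5898 - 0.7372i - 0.2949j - 0.1474k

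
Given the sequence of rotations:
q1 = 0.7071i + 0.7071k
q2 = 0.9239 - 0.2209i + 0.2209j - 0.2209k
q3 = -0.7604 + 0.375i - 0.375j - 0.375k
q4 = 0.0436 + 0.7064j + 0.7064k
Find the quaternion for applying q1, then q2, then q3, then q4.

q2 · q1 = 0.3124 + 0.8095i + 0.4971k
q3 · q2 · q1 = -0.3547 - 0.6848i - 0.6071j - 0.1916k
q4 · q3 · q2 · q1 = 0.5487 + 0.2637i - 0.7608j + 0.2248k
0.5487 + 0.2637i - 0.7608j + 0.2248k


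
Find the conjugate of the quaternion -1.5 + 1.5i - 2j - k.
-1.5 - 1.5i + 2j + k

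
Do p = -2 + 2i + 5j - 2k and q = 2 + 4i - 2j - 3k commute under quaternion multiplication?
No: pq = -8 - 23i + 12j - 22k ≠ -8 + 15i + 16j + 26k = qp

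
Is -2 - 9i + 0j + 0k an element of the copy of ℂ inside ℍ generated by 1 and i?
Yes. The quaternion -2 - 9i has j- and k-coefficients y = z = 0, so it lies in the complex subalgebra spanned by 1 and i.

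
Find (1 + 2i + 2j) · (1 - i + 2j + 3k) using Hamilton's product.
-1 + 7i - 2j + 9k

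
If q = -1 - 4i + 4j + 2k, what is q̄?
-1 + 4i - 4j - 2k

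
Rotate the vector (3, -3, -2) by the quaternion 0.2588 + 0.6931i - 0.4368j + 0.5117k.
(1.929, 2.043, 3.756)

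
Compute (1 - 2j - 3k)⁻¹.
0.0714 + 0.1429j + 0.2143k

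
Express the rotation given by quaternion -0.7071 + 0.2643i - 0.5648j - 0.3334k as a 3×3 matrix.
[[0.1397, -0.77, 0.6225], [0.1729, 0.638, 0.7504], [-0.975, 0.0028, 0.2223]]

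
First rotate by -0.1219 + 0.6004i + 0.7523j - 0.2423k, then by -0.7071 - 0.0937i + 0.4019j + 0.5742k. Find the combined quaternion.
-0.0208 - 0.9425i - 0.2589j - 0.2105k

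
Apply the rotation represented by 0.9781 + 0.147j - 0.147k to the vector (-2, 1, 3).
(-0.677, 1.402, 3.402)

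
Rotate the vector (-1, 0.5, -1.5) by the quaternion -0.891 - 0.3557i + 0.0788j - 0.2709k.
(-1.189, 0.888, -1.139)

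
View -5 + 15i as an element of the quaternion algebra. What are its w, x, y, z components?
-5 + 15i + 0j + 0k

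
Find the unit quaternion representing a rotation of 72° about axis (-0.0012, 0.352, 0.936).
0.809 - 0.0007i + 0.2069j + 0.5502k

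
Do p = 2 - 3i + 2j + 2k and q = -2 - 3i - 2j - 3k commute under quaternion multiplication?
No: pq = -3 - 2i - 23j + 2k ≠ -3 + 2i + 7j - 22k = qp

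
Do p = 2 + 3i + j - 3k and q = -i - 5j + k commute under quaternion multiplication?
No: pq = 11 - 16i - 10j - 12k ≠ 11 + 12i - 10j + 16k = qp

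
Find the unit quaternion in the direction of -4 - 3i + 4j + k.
-0.6172 - 0.4629i + 0.6172j + 0.1543k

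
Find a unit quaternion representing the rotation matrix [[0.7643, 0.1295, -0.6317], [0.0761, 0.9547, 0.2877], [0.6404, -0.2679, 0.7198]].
0.9272 - 0.1498i - 0.343j - 0.0144k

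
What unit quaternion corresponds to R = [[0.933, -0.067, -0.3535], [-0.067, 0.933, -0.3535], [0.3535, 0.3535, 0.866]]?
0.9659 + 0.183i - 0.183j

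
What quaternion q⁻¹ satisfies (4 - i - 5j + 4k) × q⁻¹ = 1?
0.069 + 0.0172i + 0.0862j - 0.069k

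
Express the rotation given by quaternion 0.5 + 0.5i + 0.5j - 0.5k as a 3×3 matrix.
[[0, 1, 0], [0, 0, -1], [-1, 0, 0]]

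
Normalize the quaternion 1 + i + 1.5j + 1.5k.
0.3922 + 0.3922i + 0.5883j + 0.5883k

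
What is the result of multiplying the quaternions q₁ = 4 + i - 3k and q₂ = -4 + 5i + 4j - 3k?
-30 + 28i + 4j + 4k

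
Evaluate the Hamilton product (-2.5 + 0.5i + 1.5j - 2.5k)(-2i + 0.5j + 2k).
5.25 + 9.25i + 2.75j - 1.75k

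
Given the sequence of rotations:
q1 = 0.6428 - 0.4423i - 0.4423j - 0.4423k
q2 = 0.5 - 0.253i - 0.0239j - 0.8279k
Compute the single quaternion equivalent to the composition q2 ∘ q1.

q2 · q1 = -0.1673 - 0.7394i + 0.0178j - 0.652k
-0.1673 - 0.7394i + 0.0178j - 0.652k


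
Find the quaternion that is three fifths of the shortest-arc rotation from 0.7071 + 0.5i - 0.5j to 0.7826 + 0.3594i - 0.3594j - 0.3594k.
0.7686 + 0.4248i - 0.4248j - 0.2198k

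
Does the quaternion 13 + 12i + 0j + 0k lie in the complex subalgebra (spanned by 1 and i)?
Yes. The quaternion 13 + 12i has j- and k-coefficients y = z = 0, so it lies in the complex subalgebra spanned by 1 and i.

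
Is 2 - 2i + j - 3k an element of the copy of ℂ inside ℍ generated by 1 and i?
No. The quaternion 2 - 2i + j - 3k has j-coefficient y = 1 and k-coefficient z = -3, not both zero, so it does not lie in the complex subalgebra spanned by 1 and i.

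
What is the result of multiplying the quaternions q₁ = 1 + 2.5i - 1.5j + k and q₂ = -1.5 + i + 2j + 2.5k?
-3.5 - 8.5i - j + 7.5k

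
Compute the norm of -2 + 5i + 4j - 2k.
7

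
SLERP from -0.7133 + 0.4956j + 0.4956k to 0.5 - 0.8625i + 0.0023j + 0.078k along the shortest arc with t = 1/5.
-0.7626 + 0.2247i + 0.4387j + 0.419k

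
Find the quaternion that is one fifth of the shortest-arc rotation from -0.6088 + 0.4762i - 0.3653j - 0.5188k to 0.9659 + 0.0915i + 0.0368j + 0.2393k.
-0.7236 + 0.3768i - 0.313j - 0.4863k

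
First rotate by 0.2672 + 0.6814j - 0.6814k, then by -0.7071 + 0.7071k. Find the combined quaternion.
0.2929 - 0.4818i - 0.4818j + 0.6708k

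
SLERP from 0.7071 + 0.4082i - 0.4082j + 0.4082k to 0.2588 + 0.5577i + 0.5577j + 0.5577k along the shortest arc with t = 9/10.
0.3326 + 0.5765i + 0.474j + 0.5765k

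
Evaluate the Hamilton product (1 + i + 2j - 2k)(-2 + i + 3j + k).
-7 + 7i - 4j + 6k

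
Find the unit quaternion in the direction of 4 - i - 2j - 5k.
0.5898 - 0.1474i - 0.2949j - 0.7372k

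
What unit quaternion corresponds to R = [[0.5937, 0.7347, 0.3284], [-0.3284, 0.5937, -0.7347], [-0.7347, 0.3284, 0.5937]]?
0.8338 + 0.3187i + 0.3187j - 0.3187k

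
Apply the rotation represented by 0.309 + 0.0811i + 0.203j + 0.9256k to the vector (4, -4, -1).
(-1.303, 5.001, -2.509)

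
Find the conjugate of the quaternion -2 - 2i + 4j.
-2 + 2i - 4j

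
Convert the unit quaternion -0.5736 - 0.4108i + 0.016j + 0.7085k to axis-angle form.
axis = (-0.5015, 0.0195, 0.8649), θ = 250°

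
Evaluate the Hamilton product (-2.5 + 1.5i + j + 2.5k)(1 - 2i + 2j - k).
1 + 0.5i - 7.5j + 10k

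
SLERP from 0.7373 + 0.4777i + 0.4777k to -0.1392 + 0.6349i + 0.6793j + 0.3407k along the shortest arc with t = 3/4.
0.1167 + 0.6849i + 0.5708j + 0.4377k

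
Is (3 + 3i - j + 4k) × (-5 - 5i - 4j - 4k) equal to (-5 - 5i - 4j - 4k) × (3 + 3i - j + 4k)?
No: pq = 12 - 10i - 15j - 49k ≠ 12 - 50i + j - 15k = qp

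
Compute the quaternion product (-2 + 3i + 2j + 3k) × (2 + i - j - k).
-2 + 5i + 12j + 3k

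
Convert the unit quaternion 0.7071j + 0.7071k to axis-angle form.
axis = (0, √2/2, √2/2), θ = π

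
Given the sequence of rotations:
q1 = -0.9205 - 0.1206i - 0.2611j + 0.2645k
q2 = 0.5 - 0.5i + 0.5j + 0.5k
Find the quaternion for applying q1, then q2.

q2 · q1 = -0.5222 + 0.6627i - 0.5189j - 0.1371k
-0.5222 + 0.6627i - 0.5189j - 0.1371k


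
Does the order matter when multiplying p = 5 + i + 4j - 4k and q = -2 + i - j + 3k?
Yes: pq = 5 + 11i - 20j + 18k ≠ 5 - 5i - 6j + 28k = qp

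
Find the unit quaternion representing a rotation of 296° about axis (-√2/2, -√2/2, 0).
-0.848 - 0.3747i - 0.3747j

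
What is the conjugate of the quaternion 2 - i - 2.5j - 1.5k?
2 + i + 2.5j + 1.5k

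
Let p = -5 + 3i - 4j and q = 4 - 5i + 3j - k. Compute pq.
7 + 41i - 28j - 6k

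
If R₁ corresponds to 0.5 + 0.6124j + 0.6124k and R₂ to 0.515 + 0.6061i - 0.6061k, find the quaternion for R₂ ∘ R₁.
0.6287 + 0.6742i - 0.0558j + 0.3835k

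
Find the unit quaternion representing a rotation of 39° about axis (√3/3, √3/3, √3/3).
0.9426 + 0.1927i + 0.1927j + 0.1927k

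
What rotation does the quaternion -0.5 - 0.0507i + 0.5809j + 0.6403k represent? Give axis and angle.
axis = (-0.0585, 0.6708, 0.7394), θ = 4π/3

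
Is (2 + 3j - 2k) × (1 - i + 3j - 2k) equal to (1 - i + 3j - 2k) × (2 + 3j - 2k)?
No: pq = -11 - 2i + 11j - 3k ≠ -11 - 2i + 7j - 9k = qp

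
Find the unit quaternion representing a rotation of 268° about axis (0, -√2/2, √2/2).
-0.6947 - 0.5087j + 0.5087k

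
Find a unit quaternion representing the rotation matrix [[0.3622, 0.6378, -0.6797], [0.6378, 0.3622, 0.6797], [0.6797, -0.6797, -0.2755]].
0.6019 - 0.5647i - 0.5647j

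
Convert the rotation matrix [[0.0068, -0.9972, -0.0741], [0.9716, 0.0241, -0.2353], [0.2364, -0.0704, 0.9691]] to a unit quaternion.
0.7071 + 0.0583i - 0.1098j + 0.6961k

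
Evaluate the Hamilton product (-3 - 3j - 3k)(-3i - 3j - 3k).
-18 + 9i + 18j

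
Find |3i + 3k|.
√18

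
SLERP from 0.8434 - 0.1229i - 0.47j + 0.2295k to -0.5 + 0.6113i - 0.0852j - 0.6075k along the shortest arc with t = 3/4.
0.6433 - 0.5253i - 0.0669j + 0.5529k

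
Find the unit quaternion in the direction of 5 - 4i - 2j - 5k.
0.5976 - 0.4781i - 0.239j - 0.5976k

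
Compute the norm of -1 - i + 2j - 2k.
√10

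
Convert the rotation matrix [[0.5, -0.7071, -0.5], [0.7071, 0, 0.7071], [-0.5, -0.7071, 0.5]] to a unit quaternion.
0.7071 - 0.5i + 0.5k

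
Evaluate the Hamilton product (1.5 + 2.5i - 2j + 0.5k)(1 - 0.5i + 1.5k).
2 - 1.25i - 6j + 1.75k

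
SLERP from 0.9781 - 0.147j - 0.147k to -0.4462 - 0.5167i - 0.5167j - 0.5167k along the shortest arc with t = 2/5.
0.9382 + 0.2645i + 0.1578j + 0.1578k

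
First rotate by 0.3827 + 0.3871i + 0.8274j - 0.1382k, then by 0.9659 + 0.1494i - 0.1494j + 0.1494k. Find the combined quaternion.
0.4561 + 0.3281i + 0.8205j + 0.1051k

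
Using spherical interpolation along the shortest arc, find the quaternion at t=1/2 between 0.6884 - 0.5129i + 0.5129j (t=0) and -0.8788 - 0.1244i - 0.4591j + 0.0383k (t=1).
0.8314 - 0.2061i + 0.5156j - 0.0203k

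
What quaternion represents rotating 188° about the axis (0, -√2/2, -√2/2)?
-0.0698 - 0.7054j - 0.7054k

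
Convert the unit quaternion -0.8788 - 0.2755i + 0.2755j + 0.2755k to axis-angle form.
axis = (-√3/3, √3/3, √3/3), θ = 303°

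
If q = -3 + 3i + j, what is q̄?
-3 - 3i - j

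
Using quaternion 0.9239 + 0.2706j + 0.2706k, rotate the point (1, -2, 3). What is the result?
(3.207, -0.768, 1.768)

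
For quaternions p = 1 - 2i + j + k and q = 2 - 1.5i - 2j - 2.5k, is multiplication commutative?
No: pq = 3.5 - 6i - 6.5j + 5k ≠ 3.5 - 5i + 6.5j - 6k = qp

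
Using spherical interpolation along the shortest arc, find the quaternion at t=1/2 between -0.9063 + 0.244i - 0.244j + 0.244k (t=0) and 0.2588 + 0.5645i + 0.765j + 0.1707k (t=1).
-0.7393 - 0.2034i - 0.6402j + 0.0465k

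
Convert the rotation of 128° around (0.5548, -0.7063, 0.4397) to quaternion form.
0.4384 + 0.4987i - 0.6348j + 0.3952k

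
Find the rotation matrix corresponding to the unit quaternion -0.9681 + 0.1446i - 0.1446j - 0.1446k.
[[0.9164, -0.3218, 0.2382], [0.2382, 0.9164, 0.3218], [-0.3218, -0.2382, 0.9164]]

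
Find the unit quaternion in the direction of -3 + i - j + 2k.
-0.7746 + 0.2582i - 0.2582j + 0.5164k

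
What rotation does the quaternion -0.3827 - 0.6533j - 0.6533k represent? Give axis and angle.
axis = (0, -√2/2, -√2/2), θ = 5π/4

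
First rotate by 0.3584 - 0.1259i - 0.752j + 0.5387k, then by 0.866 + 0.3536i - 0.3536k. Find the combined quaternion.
0.5454 - 0.2482i - 0.7972j + 0.0739k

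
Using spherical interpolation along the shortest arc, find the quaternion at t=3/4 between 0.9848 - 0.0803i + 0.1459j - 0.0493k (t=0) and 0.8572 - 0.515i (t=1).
0.9095 - 0.4138i + 0.0378j - 0.0128k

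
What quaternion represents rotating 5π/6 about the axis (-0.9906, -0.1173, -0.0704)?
0.2588 - 0.9568i - 0.1133j - 0.068k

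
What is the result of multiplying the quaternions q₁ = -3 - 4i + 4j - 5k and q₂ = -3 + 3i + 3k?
36 + 15i - 15j - 6k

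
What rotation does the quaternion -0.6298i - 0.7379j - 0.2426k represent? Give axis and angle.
axis = (-0.6298, -0.7379, -0.2426), θ = π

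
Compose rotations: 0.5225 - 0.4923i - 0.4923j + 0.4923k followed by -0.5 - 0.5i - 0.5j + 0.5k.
-0.9997 - 0.0151i - 0.0151j + 0.0151k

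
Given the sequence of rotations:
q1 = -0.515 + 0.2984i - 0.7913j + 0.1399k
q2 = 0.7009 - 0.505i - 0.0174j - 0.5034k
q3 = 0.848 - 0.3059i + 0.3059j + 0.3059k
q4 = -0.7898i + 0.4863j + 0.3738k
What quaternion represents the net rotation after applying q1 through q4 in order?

q2 · q1 = -0.1536 + 0.0684i - 0.6252j + 0.7621k
q3 · q2 · q1 = -0.1512 + 0.5294i - 0.3231j + 0.7696k
q4 · q3 · q2 · q1 = 0.2876 + 0.6144i + 0.7322j - 0.0588k
0.2876 + 0.6144i + 0.7322j - 0.0588k


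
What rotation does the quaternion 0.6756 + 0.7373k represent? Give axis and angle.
axis = (0, 0, 1), θ = 95°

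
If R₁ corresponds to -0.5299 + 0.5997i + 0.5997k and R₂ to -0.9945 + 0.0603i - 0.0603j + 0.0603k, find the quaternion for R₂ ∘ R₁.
0.4547 - 0.6645i + 0.032j - 0.5922k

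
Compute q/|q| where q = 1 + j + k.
0.5774 + 0.5774j + 0.5774k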